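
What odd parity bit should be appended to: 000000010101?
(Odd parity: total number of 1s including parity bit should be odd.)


Number of 1s in data: 3
Parity bit: 0

0


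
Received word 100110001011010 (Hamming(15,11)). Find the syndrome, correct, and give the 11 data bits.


Syndrome = 0: no error detected

Data: 01001011010 (no errors)


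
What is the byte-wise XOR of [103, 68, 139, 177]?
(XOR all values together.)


XOR chain: 103 ^ 68 ^ 139 ^ 177 = 25

25


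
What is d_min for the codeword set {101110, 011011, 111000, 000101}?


Comparing all pairs, minimum distance: 3
Can detect 2 errors, correct 1 errors

3


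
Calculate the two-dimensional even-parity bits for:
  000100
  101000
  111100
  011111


Row parities: 1001
Column parities: 001111

Row P: 1001, Col P: 001111, Corner: 0


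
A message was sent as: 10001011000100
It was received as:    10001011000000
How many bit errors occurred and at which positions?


XOR: 00000000000100

1 error(s) at position(s): 11


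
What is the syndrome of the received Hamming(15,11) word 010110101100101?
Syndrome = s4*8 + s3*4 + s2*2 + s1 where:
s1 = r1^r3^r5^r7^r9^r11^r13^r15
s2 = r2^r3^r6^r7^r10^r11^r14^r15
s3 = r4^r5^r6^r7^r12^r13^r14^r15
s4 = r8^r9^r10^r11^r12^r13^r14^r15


s1=1, s2=0, s3=1, s4=0

Syndrome = 5 (error at position 5)


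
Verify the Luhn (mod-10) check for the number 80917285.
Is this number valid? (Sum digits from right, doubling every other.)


Luhn sum = 36
36 mod 10 = 6

Invalid (Luhn sum mod 10 = 6)


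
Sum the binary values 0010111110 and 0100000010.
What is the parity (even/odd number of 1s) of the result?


0010111110 = 190
0100000010 = 258
Sum = 448 = 111000000
1s count = 3

odd parity (3 ones in 111000000)


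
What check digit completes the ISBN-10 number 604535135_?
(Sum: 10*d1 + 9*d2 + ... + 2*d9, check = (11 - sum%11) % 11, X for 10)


Weighted sum: 193
193 mod 11 = 6

Check digit: 5


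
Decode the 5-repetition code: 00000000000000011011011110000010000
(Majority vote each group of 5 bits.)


Groups: 00000, 00000, 00000, 11011, 01111, 00000, 10000
Majority votes: 0001100

0001100


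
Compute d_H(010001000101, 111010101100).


XOR: 101011101001
Count of 1s: 7

7


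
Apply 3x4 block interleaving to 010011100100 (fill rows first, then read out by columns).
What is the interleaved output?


Matrix:
  0100
  1110
  0100
Read columns: 010111010000

010111010000


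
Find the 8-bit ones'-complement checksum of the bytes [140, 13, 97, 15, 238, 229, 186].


Sum = 918 mod 256 = 150
Complement = 105

105


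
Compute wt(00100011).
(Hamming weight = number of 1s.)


Counting 1s in 00100011

3


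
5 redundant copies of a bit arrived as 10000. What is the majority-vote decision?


Ones: 1 out of 5
Threshold: 3

0 (1/5 voted 1)


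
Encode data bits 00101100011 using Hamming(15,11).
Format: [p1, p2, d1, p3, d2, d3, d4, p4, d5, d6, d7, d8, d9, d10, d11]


Parity bits: p1=0, p2=0, p3=1, p4=0

000101001100011


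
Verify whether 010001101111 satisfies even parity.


Number of 1s: 7

No, parity error (7 ones)


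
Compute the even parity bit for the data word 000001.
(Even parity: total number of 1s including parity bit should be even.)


Number of 1s in data: 1
Parity bit: 1

1


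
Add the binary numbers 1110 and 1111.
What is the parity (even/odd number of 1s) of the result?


1110 = 14
1111 = 15
Sum = 29 = 11101
1s count = 4

even parity (4 ones in 11101)


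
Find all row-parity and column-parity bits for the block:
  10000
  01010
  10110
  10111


Row parities: 1010
Column parities: 11011

Row P: 1010, Col P: 11011, Corner: 0


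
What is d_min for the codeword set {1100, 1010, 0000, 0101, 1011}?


Comparing all pairs, minimum distance: 1
Can detect 0 errors, correct 0 errors

1


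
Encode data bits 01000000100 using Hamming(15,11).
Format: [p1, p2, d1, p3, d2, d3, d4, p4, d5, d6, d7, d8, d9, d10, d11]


Parity bits: p1=0, p2=0, p3=0, p4=1

000010010000100


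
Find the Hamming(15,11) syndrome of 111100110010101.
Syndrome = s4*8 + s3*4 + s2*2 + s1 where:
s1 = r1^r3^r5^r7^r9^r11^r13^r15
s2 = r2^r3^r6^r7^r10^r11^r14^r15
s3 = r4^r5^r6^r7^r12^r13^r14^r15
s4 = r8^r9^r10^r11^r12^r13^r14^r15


s1=0, s2=1, s3=0, s4=0

Syndrome = 2 (error at position 2)


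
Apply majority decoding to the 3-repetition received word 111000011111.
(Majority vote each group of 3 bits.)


Groups: 111, 000, 011, 111
Majority votes: 1011

1011


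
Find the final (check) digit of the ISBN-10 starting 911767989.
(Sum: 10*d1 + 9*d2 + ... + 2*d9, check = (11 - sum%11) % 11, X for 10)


Weighted sum: 305
305 mod 11 = 8

Check digit: 3


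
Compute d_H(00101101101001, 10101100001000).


XOR: 10000001100001
Count of 1s: 4

4


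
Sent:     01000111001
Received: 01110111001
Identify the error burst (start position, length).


XOR: 00110000000

Burst at position 2, length 2


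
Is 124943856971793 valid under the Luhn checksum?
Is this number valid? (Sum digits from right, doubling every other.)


Luhn sum = 80
80 mod 10 = 0

Valid (Luhn sum mod 10 = 0)


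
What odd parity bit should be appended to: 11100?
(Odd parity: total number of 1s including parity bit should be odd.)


Number of 1s in data: 3
Parity bit: 0

0


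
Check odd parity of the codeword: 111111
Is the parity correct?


Number of 1s: 6

No, parity error (6 ones)


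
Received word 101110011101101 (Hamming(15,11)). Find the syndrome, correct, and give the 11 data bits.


Syndrome = 6: error at position 6

Data: 11101101101 (corrected bit 6)


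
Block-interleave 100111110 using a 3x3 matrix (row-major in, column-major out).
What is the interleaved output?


Matrix:
  100
  111
  110
Read columns: 111011010

111011010


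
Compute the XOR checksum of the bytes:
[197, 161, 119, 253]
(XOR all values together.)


XOR chain: 197 ^ 161 ^ 119 ^ 253 = 238

238


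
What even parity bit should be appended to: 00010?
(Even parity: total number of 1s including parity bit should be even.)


Number of 1s in data: 1
Parity bit: 1

1


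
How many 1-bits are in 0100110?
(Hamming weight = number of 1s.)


Counting 1s in 0100110

3


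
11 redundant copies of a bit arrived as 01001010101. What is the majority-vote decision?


Ones: 5 out of 11
Threshold: 6

0 (5/11 voted 1)


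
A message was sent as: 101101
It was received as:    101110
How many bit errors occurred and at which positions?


XOR: 000011

2 error(s) at position(s): 4, 5


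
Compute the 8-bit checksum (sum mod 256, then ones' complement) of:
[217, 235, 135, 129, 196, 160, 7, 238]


Sum = 1317 mod 256 = 37
Complement = 218

218


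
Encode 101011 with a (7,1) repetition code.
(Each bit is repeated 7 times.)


Each bit -> 7 copies

111111100000001111111000000011111111111111


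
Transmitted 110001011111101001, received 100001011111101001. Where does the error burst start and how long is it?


XOR: 010000000000000000

Burst at position 1, length 1


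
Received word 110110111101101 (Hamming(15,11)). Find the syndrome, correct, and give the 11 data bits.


Syndrome = 0: no error detected

Data: 01011101101 (no errors)


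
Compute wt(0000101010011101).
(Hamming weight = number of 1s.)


Counting 1s in 0000101010011101

7


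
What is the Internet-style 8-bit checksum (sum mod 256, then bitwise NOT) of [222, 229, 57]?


Sum = 508 mod 256 = 252
Complement = 3

3


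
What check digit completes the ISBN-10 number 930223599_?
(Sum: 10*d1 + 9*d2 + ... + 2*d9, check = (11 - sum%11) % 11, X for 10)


Weighted sum: 223
223 mod 11 = 3

Check digit: 8


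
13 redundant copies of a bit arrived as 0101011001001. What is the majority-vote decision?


Ones: 6 out of 13
Threshold: 7

0 (6/13 voted 1)


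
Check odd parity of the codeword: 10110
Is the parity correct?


Number of 1s: 3

Yes, parity is correct (3 ones)


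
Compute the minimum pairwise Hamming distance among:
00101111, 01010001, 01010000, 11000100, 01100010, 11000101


Comparing all pairs, minimum distance: 1
Can detect 0 errors, correct 0 errors

1


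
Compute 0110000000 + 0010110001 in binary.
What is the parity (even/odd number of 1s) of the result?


0110000000 = 384
0010110001 = 177
Sum = 561 = 1000110001
1s count = 4

even parity (4 ones in 1000110001)


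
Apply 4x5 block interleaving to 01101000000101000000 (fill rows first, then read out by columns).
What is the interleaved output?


Matrix:
  01101
  00000
  01010
  00000
Read columns: 00001010100000101000

00001010100000101000


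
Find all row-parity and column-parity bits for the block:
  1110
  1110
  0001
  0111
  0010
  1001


Row parities: 111110
Column parities: 1101

Row P: 111110, Col P: 1101, Corner: 1


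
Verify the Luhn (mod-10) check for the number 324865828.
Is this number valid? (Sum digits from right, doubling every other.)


Luhn sum = 45
45 mod 10 = 5

Invalid (Luhn sum mod 10 = 5)


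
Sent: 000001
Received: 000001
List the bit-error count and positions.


XOR: 000000

0 errors (received matches sent)


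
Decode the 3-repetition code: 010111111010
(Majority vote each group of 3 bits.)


Groups: 010, 111, 111, 010
Majority votes: 0110

0110


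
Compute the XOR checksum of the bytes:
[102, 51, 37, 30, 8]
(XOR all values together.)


XOR chain: 102 ^ 51 ^ 37 ^ 30 ^ 8 = 102

102


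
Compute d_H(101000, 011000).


XOR: 110000
Count of 1s: 2

2


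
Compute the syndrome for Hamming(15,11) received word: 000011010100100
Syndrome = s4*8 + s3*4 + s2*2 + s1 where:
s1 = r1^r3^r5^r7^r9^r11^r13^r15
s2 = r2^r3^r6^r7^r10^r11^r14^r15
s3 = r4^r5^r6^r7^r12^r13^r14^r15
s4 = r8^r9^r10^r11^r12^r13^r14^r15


s1=0, s2=0, s3=1, s4=1

Syndrome = 12 (error at position 12)


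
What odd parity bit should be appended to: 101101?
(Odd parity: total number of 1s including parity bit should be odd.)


Number of 1s in data: 4
Parity bit: 1

1


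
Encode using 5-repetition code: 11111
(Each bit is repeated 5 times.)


Each bit -> 5 copies

1111111111111111111111111


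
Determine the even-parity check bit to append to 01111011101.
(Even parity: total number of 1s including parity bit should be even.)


Number of 1s in data: 8
Parity bit: 0

0


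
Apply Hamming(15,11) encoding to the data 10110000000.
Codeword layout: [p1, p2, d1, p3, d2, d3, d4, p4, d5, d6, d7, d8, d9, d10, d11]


Parity bits: p1=0, p2=1, p3=0, p4=0

011001100000000


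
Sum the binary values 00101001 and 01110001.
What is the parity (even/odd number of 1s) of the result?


00101001 = 41
01110001 = 113
Sum = 154 = 10011010
1s count = 4

even parity (4 ones in 10011010)


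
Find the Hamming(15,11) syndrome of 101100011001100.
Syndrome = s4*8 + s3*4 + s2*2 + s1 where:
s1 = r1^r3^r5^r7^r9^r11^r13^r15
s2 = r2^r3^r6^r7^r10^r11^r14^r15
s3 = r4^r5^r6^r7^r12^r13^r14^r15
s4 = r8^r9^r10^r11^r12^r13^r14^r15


s1=0, s2=1, s3=1, s4=0

Syndrome = 6 (error at position 6)


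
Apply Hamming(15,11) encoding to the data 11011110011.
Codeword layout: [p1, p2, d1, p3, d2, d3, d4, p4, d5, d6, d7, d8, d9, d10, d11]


Parity bits: p1=0, p2=0, p3=0, p4=1

001010111110011


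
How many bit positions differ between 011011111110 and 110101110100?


XOR: 101110001010
Count of 1s: 6

6


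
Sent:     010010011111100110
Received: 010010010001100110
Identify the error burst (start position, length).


XOR: 000000001110000000

Burst at position 8, length 3


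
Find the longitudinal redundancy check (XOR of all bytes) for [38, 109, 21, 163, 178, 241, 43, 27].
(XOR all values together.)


XOR chain: 38 ^ 109 ^ 21 ^ 163 ^ 178 ^ 241 ^ 43 ^ 27 = 142

142


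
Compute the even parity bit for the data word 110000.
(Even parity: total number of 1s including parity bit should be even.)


Number of 1s in data: 2
Parity bit: 0

0


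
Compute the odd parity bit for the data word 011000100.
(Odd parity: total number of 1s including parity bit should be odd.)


Number of 1s in data: 3
Parity bit: 0

0


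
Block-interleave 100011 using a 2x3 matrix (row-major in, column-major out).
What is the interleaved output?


Matrix:
  100
  011
Read columns: 100101

100101


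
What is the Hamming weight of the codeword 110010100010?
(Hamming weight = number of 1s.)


Counting 1s in 110010100010

5


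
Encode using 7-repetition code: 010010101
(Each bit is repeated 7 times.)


Each bit -> 7 copies

000000011111110000000000000011111110000000111111100000001111111


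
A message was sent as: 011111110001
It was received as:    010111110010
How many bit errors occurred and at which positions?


XOR: 001000000011

3 error(s) at position(s): 2, 10, 11


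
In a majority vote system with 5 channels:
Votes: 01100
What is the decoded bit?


Ones: 2 out of 5
Threshold: 3

0 (2/5 voted 1)


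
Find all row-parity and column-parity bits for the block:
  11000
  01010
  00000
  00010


Row parities: 0001
Column parities: 10000

Row P: 0001, Col P: 10000, Corner: 1


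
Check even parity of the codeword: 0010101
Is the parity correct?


Number of 1s: 3

No, parity error (3 ones)


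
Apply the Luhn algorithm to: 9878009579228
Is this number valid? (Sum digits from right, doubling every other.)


Luhn sum = 70
70 mod 10 = 0

Valid (Luhn sum mod 10 = 0)


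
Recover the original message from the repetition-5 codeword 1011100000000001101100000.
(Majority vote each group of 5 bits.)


Groups: 10111, 00000, 00000, 11011, 00000
Majority votes: 10010

10010


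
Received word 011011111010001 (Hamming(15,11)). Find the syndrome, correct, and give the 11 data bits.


Syndrome = 0: no error detected

Data: 11111010001 (no errors)


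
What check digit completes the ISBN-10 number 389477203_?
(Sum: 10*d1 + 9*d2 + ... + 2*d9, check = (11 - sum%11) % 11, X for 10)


Weighted sum: 293
293 mod 11 = 7

Check digit: 4


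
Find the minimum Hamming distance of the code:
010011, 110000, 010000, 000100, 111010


Comparing all pairs, minimum distance: 1
Can detect 0 errors, correct 0 errors

1


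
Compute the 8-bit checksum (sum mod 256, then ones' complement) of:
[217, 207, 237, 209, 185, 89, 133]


Sum = 1277 mod 256 = 253
Complement = 2

2


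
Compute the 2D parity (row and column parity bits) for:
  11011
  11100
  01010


Row parities: 010
Column parities: 01101

Row P: 010, Col P: 01101, Corner: 1


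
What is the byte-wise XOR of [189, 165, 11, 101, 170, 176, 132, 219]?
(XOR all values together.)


XOR chain: 189 ^ 165 ^ 11 ^ 101 ^ 170 ^ 176 ^ 132 ^ 219 = 51

51


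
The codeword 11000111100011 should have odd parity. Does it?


Number of 1s: 8

No, parity error (8 ones)


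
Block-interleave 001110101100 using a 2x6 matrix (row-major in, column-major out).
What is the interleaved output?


Matrix:
  001110
  101100
Read columns: 010011111000

010011111000


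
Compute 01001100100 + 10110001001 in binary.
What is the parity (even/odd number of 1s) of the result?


01001100100 = 612
10110001001 = 1417
Sum = 2029 = 11111101101
1s count = 9

odd parity (9 ones in 11111101101)


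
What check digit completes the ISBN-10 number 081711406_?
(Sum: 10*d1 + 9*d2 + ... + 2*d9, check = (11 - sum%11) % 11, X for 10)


Weighted sum: 168
168 mod 11 = 3

Check digit: 8


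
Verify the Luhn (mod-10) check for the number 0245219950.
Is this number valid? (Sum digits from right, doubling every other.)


Luhn sum = 39
39 mod 10 = 9

Invalid (Luhn sum mod 10 = 9)


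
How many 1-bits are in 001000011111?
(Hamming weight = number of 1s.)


Counting 1s in 001000011111

6


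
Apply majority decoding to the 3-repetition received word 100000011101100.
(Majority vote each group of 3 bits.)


Groups: 100, 000, 011, 101, 100
Majority votes: 00110

00110


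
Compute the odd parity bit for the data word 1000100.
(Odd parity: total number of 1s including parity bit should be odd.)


Number of 1s in data: 2
Parity bit: 1

1


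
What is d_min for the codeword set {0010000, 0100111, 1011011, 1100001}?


Comparing all pairs, minimum distance: 3
Can detect 2 errors, correct 1 errors

3


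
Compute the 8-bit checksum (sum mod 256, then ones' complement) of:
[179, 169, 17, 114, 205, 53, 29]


Sum = 766 mod 256 = 254
Complement = 1

1


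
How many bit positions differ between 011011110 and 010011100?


XOR: 001000010
Count of 1s: 2

2


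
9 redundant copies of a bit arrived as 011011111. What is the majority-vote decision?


Ones: 7 out of 9
Threshold: 5

1 (7/9 voted 1)


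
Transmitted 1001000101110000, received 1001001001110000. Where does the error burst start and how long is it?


XOR: 0000001100000000

Burst at position 6, length 2


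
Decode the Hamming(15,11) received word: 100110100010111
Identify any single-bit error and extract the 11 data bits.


Syndrome = 0: no error detected

Data: 01010010111 (no errors)


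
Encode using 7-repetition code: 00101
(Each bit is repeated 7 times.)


Each bit -> 7 copies

00000000000000111111100000001111111


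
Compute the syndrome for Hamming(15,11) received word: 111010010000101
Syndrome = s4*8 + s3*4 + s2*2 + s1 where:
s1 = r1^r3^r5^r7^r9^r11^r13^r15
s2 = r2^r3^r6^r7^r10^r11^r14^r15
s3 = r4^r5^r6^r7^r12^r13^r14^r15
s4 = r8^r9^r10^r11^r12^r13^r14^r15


s1=1, s2=1, s3=1, s4=1

Syndrome = 15 (error at position 15)


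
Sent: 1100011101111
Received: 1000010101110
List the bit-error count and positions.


XOR: 0100001000001

3 error(s) at position(s): 1, 6, 12


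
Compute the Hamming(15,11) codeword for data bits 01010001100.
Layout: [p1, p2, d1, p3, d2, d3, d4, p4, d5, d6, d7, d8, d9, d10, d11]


Parity bits: p1=1, p2=1, p3=0, p4=0

110010100001100


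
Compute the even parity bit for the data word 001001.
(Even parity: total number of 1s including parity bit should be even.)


Number of 1s in data: 2
Parity bit: 0

0


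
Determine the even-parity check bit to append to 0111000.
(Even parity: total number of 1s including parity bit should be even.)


Number of 1s in data: 3
Parity bit: 1

1


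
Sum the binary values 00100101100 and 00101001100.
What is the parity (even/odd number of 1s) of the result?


00100101100 = 300
00101001100 = 332
Sum = 632 = 1001111000
1s count = 5

odd parity (5 ones in 1001111000)


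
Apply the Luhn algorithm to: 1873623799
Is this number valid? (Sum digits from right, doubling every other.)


Luhn sum = 54
54 mod 10 = 4

Invalid (Luhn sum mod 10 = 4)


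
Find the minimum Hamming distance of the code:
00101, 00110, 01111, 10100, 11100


Comparing all pairs, minimum distance: 1
Can detect 0 errors, correct 0 errors

1


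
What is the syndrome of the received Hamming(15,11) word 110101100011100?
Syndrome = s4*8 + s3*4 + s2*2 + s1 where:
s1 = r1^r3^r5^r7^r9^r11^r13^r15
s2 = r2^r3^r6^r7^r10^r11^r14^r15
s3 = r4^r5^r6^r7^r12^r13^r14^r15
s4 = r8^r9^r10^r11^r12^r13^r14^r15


s1=0, s2=0, s3=1, s4=1

Syndrome = 12 (error at position 12)


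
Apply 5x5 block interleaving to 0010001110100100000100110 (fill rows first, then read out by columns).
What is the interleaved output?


Matrix:
  00100
  01110
  10010
  00001
  00110
Read columns: 0010001000110010110100010

0010001000110010110100010


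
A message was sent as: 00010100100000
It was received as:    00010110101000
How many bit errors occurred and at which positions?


XOR: 00000010001000

2 error(s) at position(s): 6, 10


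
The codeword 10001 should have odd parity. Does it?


Number of 1s: 2

No, parity error (2 ones)


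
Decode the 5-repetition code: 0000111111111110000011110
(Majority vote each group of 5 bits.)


Groups: 00001, 11111, 11111, 00000, 11110
Majority votes: 01101

01101


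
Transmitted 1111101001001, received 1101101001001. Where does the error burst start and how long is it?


XOR: 0010000000000

Burst at position 2, length 1


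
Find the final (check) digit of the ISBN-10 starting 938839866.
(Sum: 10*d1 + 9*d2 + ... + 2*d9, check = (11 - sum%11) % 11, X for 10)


Weighted sum: 362
362 mod 11 = 10

Check digit: 1


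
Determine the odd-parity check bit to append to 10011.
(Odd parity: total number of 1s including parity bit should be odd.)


Number of 1s in data: 3
Parity bit: 0

0


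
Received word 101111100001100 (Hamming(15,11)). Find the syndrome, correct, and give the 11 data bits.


Syndrome = 3: error at position 3

Data: 01110001100 (corrected bit 3)


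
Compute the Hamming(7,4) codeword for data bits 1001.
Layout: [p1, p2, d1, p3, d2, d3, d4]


Parity bits: p1=0, p2=0, p3=1

0011001


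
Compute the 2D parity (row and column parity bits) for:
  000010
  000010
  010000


Row parities: 111
Column parities: 010000

Row P: 111, Col P: 010000, Corner: 1


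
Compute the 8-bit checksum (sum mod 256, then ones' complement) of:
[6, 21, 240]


Sum = 267 mod 256 = 11
Complement = 244

244


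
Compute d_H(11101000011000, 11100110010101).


XOR: 00001110001101
Count of 1s: 6

6


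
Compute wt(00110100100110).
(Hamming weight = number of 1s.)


Counting 1s in 00110100100110

6


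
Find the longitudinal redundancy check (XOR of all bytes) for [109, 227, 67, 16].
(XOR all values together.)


XOR chain: 109 ^ 227 ^ 67 ^ 16 = 221

221


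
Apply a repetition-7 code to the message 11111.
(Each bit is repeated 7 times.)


Each bit -> 7 copies

11111111111111111111111111111111111


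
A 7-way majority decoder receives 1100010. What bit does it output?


Ones: 3 out of 7
Threshold: 4

0 (3/7 voted 1)


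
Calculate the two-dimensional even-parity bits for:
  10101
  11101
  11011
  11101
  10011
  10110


Row parities: 100011
Column parities: 01011

Row P: 100011, Col P: 01011, Corner: 1


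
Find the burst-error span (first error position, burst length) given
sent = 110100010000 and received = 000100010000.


XOR: 110000000000

Burst at position 0, length 2


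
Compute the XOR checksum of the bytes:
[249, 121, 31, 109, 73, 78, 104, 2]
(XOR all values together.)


XOR chain: 249 ^ 121 ^ 31 ^ 109 ^ 73 ^ 78 ^ 104 ^ 2 = 159

159


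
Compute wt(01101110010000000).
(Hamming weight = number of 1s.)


Counting 1s in 01101110010000000

6


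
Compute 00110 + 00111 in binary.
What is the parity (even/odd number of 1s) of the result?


00110 = 6
00111 = 7
Sum = 13 = 1101
1s count = 3

odd parity (3 ones in 1101)


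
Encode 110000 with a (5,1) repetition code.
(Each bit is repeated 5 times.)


Each bit -> 5 copies

111111111100000000000000000000


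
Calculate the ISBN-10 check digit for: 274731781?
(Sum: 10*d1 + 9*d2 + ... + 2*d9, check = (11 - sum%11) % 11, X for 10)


Weighted sum: 241
241 mod 11 = 10

Check digit: 1


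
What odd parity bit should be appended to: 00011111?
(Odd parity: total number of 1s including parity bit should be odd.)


Number of 1s in data: 5
Parity bit: 0

0


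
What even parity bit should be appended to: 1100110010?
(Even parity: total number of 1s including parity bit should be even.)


Number of 1s in data: 5
Parity bit: 1

1


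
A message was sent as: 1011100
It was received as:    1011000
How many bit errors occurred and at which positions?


XOR: 0000100

1 error(s) at position(s): 4


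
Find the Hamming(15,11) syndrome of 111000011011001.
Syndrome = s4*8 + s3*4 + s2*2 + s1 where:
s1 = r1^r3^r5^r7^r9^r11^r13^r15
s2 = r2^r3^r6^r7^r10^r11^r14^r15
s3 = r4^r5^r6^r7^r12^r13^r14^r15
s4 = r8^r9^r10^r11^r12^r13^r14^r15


s1=1, s2=0, s3=0, s4=1

Syndrome = 9 (error at position 9)


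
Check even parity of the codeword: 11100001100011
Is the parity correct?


Number of 1s: 7

No, parity error (7 ones)


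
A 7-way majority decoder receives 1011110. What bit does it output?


Ones: 5 out of 7
Threshold: 4

1 (5/7 voted 1)


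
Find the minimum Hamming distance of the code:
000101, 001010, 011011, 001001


Comparing all pairs, minimum distance: 2
Can detect 1 errors, correct 0 errors

2


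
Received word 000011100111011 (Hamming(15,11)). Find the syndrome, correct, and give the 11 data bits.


Syndrome = 8: error at position 8

Data: 01110111011 (corrected bit 8)


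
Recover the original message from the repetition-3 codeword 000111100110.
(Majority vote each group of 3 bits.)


Groups: 000, 111, 100, 110
Majority votes: 0101

0101


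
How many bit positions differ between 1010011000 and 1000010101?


XOR: 0010001101
Count of 1s: 4

4


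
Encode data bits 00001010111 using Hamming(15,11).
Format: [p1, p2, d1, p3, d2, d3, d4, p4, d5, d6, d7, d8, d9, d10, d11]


Parity bits: p1=0, p2=1, p3=1, p4=1

010100011010111


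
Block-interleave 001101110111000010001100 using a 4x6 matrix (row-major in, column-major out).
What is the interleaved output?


Matrix:
  001101
  110111
  000010
  001100
Read columns: 010001001001110101101100

010001001001110101101100


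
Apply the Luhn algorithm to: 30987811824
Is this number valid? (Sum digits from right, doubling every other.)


Luhn sum = 52
52 mod 10 = 2

Invalid (Luhn sum mod 10 = 2)


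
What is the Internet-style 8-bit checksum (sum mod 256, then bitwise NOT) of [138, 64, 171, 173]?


Sum = 546 mod 256 = 34
Complement = 221

221


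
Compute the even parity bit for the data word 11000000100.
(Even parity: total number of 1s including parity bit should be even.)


Number of 1s in data: 3
Parity bit: 1

1


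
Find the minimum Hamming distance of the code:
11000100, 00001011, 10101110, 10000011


Comparing all pairs, minimum distance: 2
Can detect 1 errors, correct 0 errors

2


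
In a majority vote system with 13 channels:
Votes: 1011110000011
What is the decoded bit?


Ones: 7 out of 13
Threshold: 7

1 (7/13 voted 1)


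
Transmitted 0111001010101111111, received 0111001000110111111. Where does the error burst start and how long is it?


XOR: 0000000010011000000

Burst at position 8, length 5


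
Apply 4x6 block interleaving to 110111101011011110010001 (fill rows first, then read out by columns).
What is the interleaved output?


Matrix:
  110111
  101011
  011110
  010001
Read columns: 110010110110101011101101

110010110110101011101101


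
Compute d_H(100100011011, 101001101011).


XOR: 001101110000
Count of 1s: 5

5


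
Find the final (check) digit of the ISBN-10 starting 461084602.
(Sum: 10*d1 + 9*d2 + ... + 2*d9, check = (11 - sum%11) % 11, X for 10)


Weighted sum: 198
198 mod 11 = 0

Check digit: 0


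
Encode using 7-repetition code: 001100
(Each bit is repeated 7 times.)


Each bit -> 7 copies

000000000000001111111111111100000000000000


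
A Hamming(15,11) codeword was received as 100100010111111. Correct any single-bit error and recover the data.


Syndrome = 12: error at position 12

Data: 00000110111 (corrected bit 12)


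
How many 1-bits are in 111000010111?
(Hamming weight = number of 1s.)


Counting 1s in 111000010111

7


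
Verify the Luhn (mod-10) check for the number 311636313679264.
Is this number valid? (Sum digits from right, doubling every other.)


Luhn sum = 51
51 mod 10 = 1

Invalid (Luhn sum mod 10 = 1)


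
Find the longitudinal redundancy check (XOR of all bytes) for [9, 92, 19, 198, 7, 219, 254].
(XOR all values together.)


XOR chain: 9 ^ 92 ^ 19 ^ 198 ^ 7 ^ 219 ^ 254 = 162

162


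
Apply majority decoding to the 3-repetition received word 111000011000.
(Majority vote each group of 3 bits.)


Groups: 111, 000, 011, 000
Majority votes: 1010

1010


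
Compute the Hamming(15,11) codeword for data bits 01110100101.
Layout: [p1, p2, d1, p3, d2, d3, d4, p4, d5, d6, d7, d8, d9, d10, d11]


Parity bits: p1=0, p2=0, p3=1, p4=1

000111110100101


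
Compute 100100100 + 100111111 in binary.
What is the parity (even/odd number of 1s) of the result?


100100100 = 292
100111111 = 319
Sum = 611 = 1001100011
1s count = 5

odd parity (5 ones in 1001100011)


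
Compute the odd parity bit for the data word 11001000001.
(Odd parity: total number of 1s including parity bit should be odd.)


Number of 1s in data: 4
Parity bit: 1

1


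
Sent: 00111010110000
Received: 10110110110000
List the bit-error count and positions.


XOR: 10001100000000

3 error(s) at position(s): 0, 4, 5


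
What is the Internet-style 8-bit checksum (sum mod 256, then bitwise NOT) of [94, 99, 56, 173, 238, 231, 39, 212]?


Sum = 1142 mod 256 = 118
Complement = 137

137


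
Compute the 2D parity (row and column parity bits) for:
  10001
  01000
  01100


Row parities: 010
Column parities: 10101

Row P: 010, Col P: 10101, Corner: 1


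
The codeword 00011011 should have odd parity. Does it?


Number of 1s: 4

No, parity error (4 ones)


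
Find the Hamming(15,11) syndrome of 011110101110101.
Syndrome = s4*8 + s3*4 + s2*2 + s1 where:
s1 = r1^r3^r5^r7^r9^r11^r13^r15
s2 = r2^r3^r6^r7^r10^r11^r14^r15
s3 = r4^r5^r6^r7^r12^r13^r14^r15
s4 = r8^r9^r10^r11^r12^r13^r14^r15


s1=1, s2=0, s3=1, s4=1

Syndrome = 13 (error at position 13)


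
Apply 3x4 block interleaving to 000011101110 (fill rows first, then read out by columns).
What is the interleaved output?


Matrix:
  0000
  1110
  1110
Read columns: 011011011000

011011011000


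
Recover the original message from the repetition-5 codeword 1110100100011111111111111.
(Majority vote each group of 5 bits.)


Groups: 11101, 00100, 01111, 11111, 11111
Majority votes: 10111

10111


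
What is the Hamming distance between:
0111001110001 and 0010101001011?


XOR: 0101100111010
Count of 1s: 7

7


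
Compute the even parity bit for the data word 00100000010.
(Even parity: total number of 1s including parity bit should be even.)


Number of 1s in data: 2
Parity bit: 0

0


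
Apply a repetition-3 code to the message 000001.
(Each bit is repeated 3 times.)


Each bit -> 3 copies

000000000000000111


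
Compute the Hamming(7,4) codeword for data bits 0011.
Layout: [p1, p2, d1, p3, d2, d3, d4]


Parity bits: p1=1, p2=0, p3=0

1000011


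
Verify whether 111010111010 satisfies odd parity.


Number of 1s: 8

No, parity error (8 ones)


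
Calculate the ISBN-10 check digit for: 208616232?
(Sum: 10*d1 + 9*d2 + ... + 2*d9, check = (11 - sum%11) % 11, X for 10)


Weighted sum: 183
183 mod 11 = 7

Check digit: 4


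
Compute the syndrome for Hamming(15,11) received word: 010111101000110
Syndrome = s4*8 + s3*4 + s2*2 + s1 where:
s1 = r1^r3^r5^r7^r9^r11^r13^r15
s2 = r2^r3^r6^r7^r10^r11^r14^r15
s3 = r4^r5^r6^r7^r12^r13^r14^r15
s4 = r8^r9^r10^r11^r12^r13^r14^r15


s1=0, s2=0, s3=0, s4=1

Syndrome = 8 (error at position 8)


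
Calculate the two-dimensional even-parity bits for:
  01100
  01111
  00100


Row parities: 001
Column parities: 00111

Row P: 001, Col P: 00111, Corner: 1


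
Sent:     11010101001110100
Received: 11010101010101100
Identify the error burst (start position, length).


XOR: 00000000011011000

Burst at position 9, length 5


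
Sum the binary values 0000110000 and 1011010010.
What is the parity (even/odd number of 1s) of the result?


0000110000 = 48
1011010010 = 722
Sum = 770 = 1100000010
1s count = 3

odd parity (3 ones in 1100000010)


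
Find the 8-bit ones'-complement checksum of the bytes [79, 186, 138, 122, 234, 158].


Sum = 917 mod 256 = 149
Complement = 106

106


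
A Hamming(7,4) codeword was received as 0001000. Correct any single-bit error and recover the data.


Syndrome = 4: error at position 4

Data: 0000 (corrected bit 4)


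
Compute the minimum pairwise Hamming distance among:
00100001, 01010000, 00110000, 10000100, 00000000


Comparing all pairs, minimum distance: 2
Can detect 1 errors, correct 0 errors

2


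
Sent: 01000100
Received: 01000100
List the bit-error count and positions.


XOR: 00000000

0 errors (received matches sent)


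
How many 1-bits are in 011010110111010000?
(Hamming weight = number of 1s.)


Counting 1s in 011010110111010000

9


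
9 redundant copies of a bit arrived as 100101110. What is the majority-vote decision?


Ones: 5 out of 9
Threshold: 5

1 (5/9 voted 1)


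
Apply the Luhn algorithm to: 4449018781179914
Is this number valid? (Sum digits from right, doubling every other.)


Luhn sum = 85
85 mod 10 = 5

Invalid (Luhn sum mod 10 = 5)


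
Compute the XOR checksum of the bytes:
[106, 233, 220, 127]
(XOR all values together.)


XOR chain: 106 ^ 233 ^ 220 ^ 127 = 32

32


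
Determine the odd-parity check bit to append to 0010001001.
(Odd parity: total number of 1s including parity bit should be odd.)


Number of 1s in data: 3
Parity bit: 0

0


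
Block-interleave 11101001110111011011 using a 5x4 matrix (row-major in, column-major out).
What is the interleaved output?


Matrix:
  1110
  1001
  1101
  1101
  1011
Read columns: 11111101101000101111

11111101101000101111


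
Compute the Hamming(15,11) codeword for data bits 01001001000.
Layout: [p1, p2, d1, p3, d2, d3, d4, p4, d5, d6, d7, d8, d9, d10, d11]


Parity bits: p1=0, p2=0, p3=0, p4=0

000010001001000


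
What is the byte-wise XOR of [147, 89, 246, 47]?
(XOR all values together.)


XOR chain: 147 ^ 89 ^ 246 ^ 47 = 19

19


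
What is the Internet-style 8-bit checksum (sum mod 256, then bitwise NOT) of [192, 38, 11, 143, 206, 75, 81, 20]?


Sum = 766 mod 256 = 254
Complement = 1

1


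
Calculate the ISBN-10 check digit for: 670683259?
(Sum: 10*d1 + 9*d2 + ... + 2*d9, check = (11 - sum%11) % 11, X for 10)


Weighted sum: 269
269 mod 11 = 5

Check digit: 6


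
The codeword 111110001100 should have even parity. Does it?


Number of 1s: 7

No, parity error (7 ones)


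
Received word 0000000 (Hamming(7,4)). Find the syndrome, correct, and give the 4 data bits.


Syndrome = 0: no error detected

Data: 0000 (no errors)


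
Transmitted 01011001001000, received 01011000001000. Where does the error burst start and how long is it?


XOR: 00000001000000

Burst at position 7, length 1


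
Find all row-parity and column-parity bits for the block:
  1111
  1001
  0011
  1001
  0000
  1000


Row parities: 000001
Column parities: 0100

Row P: 000001, Col P: 0100, Corner: 1


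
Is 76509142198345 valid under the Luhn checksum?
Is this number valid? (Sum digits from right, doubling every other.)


Luhn sum = 66
66 mod 10 = 6

Invalid (Luhn sum mod 10 = 6)


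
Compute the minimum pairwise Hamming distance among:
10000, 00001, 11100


Comparing all pairs, minimum distance: 2
Can detect 1 errors, correct 0 errors

2


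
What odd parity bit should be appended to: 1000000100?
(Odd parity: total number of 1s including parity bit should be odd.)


Number of 1s in data: 2
Parity bit: 1

1


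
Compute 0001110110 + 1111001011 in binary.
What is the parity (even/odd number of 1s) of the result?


0001110110 = 118
1111001011 = 971
Sum = 1089 = 10001000001
1s count = 3

odd parity (3 ones in 10001000001)


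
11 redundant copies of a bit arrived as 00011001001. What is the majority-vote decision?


Ones: 4 out of 11
Threshold: 6

0 (4/11 voted 1)


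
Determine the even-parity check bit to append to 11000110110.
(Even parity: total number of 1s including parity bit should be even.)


Number of 1s in data: 6
Parity bit: 0

0


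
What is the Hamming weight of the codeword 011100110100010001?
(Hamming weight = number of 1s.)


Counting 1s in 011100110100010001

8


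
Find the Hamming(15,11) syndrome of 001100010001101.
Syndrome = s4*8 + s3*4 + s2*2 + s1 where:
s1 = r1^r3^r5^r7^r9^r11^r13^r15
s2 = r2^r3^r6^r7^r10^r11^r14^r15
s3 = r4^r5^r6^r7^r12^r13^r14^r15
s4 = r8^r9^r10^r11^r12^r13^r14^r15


s1=1, s2=0, s3=0, s4=0

Syndrome = 1 (error at position 1)


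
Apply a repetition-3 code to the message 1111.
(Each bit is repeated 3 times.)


Each bit -> 3 copies

111111111111


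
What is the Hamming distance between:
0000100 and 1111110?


XOR: 1111010
Count of 1s: 5

5


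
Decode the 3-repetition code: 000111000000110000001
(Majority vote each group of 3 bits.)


Groups: 000, 111, 000, 000, 110, 000, 001
Majority votes: 0100100

0100100


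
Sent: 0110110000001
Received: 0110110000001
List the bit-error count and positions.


XOR: 0000000000000

0 errors (received matches sent)


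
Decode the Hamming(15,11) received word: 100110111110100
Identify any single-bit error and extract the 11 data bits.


Syndrome = 10: error at position 10

Data: 01011010100 (corrected bit 10)


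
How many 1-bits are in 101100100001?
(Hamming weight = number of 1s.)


Counting 1s in 101100100001

5


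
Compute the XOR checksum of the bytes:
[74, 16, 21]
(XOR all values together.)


XOR chain: 74 ^ 16 ^ 21 = 79

79


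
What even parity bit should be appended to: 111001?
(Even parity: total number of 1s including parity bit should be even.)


Number of 1s in data: 4
Parity bit: 0

0


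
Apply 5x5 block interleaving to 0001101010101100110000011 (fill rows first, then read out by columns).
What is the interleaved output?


Matrix:
  00011
  01010
  10110
  01100
  00011
Read columns: 0010001010001101110110001

0010001010001101110110001


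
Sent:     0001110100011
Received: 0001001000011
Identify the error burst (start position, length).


XOR: 0000111100000

Burst at position 4, length 4


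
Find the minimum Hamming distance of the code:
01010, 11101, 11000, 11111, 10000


Comparing all pairs, minimum distance: 1
Can detect 0 errors, correct 0 errors

1


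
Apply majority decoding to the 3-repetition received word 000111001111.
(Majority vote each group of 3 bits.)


Groups: 000, 111, 001, 111
Majority votes: 0101

0101


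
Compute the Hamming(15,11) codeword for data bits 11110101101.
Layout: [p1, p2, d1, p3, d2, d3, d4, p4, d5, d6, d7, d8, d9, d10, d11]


Parity bits: p1=1, p2=1, p3=0, p4=0

111011100101101


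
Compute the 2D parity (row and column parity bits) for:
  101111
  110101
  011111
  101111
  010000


Row parities: 10111
Column parities: 111010

Row P: 10111, Col P: 111010, Corner: 0


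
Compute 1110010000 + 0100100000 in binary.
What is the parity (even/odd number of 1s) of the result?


1110010000 = 912
0100100000 = 288
Sum = 1200 = 10010110000
1s count = 4

even parity (4 ones in 10010110000)


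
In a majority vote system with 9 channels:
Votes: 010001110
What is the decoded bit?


Ones: 4 out of 9
Threshold: 5

0 (4/9 voted 1)


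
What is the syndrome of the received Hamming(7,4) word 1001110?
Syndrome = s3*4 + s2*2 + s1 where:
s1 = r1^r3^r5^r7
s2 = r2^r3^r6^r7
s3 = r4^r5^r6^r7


s1=0, s2=1, s3=1

Syndrome = 6 (error at position 6)


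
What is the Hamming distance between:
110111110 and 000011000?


XOR: 110100110
Count of 1s: 5

5


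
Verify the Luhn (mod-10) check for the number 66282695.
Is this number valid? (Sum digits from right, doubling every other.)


Luhn sum = 45
45 mod 10 = 5

Invalid (Luhn sum mod 10 = 5)


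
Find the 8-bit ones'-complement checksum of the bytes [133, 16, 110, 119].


Sum = 378 mod 256 = 122
Complement = 133

133


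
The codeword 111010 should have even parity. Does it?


Number of 1s: 4

Yes, parity is correct (4 ones)


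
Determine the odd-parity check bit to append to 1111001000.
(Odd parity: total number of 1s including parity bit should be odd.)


Number of 1s in data: 5
Parity bit: 0

0
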